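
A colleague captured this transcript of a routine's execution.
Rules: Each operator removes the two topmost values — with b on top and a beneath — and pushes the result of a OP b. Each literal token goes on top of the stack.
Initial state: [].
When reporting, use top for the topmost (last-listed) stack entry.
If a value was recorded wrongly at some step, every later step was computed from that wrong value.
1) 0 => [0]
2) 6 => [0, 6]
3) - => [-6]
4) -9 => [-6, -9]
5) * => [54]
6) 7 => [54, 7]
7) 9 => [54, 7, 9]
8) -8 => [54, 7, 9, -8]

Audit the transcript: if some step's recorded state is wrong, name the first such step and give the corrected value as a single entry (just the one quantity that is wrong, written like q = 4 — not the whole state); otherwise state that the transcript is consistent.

no error

1. push 0: top = 0 (consistent with the transcript)
2. push 6: top = 6 (matches)
3. 0 - 6 = -6 (in agreement)
4. push -9: top = -9 (no discrepancy)
5. -6 * -9 = 54 (matches)
6. push 7: top = 7 (exactly as logged)
7. push 9: top = 9 (exactly as logged)
8. push -8: top = -8 (in agreement)
All entries verified; no error found.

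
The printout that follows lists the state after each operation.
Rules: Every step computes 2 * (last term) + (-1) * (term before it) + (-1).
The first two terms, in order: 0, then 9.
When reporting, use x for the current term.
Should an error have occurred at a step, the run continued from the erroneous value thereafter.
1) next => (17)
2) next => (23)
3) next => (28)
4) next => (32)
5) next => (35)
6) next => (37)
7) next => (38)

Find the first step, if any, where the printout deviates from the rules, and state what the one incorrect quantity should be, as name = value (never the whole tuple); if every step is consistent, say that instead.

step 2, x = 24

Step 1: x = 2*(9) + (-1)*(0) + (-1) = 17 — exactly as logged.
Step 2: x = 2*(17) + (-1)*(9) + (-1) = 24 — not what was recorded.
Conclusion: step 2 carries the first error; the entry should be x = 24.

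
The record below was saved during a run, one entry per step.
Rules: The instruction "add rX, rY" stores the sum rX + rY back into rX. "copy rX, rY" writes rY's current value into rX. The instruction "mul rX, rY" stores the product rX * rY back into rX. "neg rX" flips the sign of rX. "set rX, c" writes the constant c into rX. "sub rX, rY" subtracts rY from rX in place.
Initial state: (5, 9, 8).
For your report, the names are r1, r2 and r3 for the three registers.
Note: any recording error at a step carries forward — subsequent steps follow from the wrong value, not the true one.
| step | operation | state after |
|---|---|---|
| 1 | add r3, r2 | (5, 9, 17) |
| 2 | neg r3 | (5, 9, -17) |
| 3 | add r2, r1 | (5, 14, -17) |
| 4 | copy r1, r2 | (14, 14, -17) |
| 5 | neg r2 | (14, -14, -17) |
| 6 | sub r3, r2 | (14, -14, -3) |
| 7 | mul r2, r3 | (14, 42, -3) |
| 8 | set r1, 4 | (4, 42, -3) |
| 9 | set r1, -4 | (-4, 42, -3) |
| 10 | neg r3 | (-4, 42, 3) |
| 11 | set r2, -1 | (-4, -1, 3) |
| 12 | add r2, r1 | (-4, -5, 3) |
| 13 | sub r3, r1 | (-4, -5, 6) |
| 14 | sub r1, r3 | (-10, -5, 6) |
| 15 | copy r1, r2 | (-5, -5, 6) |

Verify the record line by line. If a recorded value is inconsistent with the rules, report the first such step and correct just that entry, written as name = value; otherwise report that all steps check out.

step 13, r3 = 7

Recomputing the run from the initial state:
step 1: r1 = 5, r2 = 9, r3 = 17
step 2: r1 = 5, r2 = 9, r3 = -17
step 3: r1 = 5, r2 = 14, r3 = -17
step 4: r1 = 14, r2 = 14, r3 = -17
step 5: r1 = 14, r2 = -14, r3 = -17
step 6: r1 = 14, r2 = -14, r3 = -3
step 7: r1 = 14, r2 = 42, r3 = -3
step 8: r1 = 4, r2 = 42, r3 = -3
step 9: r1 = -4, r2 = 42, r3 = -3
step 10: r1 = -4, r2 = 42, r3 = 3
step 11: r1 = -4, r2 = -1, r3 = 3
step 12: r1 = -4, r2 = -5, r3 = 3
step 13: r1 = -4, r2 = -5, r3 = 7
step 14: r1 = -11, r2 = -5, r3 = 7
step 15: r1 = -5, r2 = -5, r3 = 7
The first disagreement with the record is at step 13, where the value should be r3 = 7.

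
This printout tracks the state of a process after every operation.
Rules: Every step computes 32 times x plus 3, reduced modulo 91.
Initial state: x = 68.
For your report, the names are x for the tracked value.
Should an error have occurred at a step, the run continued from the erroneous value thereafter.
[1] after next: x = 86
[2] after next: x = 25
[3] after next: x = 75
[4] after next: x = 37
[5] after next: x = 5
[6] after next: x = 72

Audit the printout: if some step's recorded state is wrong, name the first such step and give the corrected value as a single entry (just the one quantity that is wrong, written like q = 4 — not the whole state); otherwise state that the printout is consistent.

step 5, x = 4

step 1: x = (32*68 + 3) mod 91 = 86 -> consistent with the printout
step 2: x = (32*86 + 3) mod 91 = 25 -> agrees with the printout
step 3: x = (32*25 + 3) mod 91 = 75 -> in agreement
step 4: x = (32*75 + 3) mod 91 = 37 -> verified
step 5: x = (32*37 + 3) mod 91 = 4 -> this is not what the printout shows
Step 5 is the first one off; corrected, x = 4.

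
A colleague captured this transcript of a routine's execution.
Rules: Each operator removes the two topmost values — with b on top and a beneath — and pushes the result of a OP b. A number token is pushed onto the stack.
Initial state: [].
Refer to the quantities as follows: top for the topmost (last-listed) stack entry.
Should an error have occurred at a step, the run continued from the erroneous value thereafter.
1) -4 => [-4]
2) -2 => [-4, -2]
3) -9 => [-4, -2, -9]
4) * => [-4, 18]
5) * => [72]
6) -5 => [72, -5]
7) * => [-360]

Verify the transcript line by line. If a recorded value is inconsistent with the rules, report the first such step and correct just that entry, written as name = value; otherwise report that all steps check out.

step 5, top = -72

Recomputing the run from the initial state:
step 1: [-4]
step 2: [-4, -2]
step 3: [-4, -2, -9]
step 4: [-4, 18]
step 5: [-72]
step 6: [-72, -5]
step 7: [360]
The first disagreement with the transcript is at step 5, where the value should be top = -72.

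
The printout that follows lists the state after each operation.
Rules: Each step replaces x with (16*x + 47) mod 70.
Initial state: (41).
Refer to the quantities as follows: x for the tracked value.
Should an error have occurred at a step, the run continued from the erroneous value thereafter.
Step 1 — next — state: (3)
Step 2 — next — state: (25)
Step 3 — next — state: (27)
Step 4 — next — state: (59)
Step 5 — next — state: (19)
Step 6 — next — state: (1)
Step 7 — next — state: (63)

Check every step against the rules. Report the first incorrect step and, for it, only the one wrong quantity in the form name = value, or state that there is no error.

step 5, x = 11

Recomputing the run from the initial state:
step 1: x = 3
step 2: x = 25
step 3: x = 27
step 4: x = 59
step 5: x = 11
step 6: x = 13
step 7: x = 45
The first disagreement with the printout is at step 5, where the value should be x = 11.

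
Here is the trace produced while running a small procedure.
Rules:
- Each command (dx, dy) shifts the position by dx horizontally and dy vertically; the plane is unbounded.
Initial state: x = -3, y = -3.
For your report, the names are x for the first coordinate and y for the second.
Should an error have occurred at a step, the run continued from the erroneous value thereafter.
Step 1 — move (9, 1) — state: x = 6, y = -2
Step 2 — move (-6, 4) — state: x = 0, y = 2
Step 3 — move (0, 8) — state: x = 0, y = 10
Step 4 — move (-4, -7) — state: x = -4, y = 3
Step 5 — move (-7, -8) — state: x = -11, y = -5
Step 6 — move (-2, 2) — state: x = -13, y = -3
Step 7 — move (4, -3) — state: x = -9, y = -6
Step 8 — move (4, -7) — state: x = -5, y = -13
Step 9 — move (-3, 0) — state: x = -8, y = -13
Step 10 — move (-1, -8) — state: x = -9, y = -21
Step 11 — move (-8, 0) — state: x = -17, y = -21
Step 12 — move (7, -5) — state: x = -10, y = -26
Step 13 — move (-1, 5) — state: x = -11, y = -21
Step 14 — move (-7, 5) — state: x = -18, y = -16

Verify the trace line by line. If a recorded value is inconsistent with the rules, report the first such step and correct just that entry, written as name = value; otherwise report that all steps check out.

Recomputing the run from the initial state:
step 1: x = 6, y = -2
step 2: x = 0, y = 2
step 3: x = 0, y = 10
step 4: x = -4, y = 3
step 5: x = -11, y = -5
step 6: x = -13, y = -3
step 7: x = -9, y = -6
step 8: x = -5, y = -13
step 9: x = -8, y = -13
step 10: x = -9, y = -21
step 11: x = -17, y = -21
step 12: x = -10, y = -26
step 13: x = -11, y = -21
step 14: x = -18, y = -16
This matches the trace at every step.

no error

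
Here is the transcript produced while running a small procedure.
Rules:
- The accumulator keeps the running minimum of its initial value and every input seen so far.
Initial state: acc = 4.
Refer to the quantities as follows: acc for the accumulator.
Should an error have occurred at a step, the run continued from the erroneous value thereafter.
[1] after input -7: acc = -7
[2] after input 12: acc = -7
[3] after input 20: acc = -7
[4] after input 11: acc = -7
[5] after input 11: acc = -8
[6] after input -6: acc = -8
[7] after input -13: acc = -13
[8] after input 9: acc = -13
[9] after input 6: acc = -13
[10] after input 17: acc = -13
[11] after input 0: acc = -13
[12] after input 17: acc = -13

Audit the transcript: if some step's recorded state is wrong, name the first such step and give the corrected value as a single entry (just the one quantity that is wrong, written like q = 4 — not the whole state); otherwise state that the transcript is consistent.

Recomputing the run from the initial state:
step 1: acc = -7
step 2: acc = -7
step 3: acc = -7
step 4: acc = -7
step 5: acc = -7
step 6: acc = -7
step 7: acc = -13
step 8: acc = -13
step 9: acc = -13
step 10: acc = -13
step 11: acc = -13
step 12: acc = -13
The first disagreement with the transcript is at step 5, where the value should be acc = -7.

step 5, acc = -7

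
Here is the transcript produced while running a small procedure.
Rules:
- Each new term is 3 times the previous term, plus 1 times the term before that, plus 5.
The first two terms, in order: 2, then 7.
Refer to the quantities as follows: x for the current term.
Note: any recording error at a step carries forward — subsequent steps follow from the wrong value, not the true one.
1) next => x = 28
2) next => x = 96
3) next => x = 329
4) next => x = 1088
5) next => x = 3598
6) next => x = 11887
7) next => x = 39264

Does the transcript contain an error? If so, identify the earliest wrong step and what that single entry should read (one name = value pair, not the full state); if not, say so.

Step 1: x = 3*(7) + (1)*(2) + (5) = 28 — confirmed correct.
Step 2: x = 3*(28) + (1)*(7) + (5) = 96 — verified.
Step 3: x = 3*(96) + (1)*(28) + (5) = 321 — the recorded entry deviates here.
That makes step 3 the first incorrect line — x = 321 is what it should show.

step 3, x = 321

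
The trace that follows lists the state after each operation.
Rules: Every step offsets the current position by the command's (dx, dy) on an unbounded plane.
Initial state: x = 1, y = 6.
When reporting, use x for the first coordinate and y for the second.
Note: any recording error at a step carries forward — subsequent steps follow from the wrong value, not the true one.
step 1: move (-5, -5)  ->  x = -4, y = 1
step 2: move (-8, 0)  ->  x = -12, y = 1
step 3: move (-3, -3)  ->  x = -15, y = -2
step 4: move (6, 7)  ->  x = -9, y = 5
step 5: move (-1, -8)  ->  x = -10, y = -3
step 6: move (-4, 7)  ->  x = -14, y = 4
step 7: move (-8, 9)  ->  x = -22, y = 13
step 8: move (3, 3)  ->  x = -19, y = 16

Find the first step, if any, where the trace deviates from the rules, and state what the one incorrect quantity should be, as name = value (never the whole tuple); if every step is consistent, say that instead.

no error

Step 1: x = 1 + (-5) = -4, y = 6 + (-5) = 1 — in agreement.
Step 2: x = -4 + (-8) = -12, y = 1 + (0) = 1 — in agreement.
Step 3: x = -12 + (-3) = -15, y = 1 + (-3) = -2 — consistent with the trace.
Step 4: x = -15 + (6) = -9, y = -2 + (7) = 5 — checks out.
Step 5: x = -9 + (-1) = -10, y = 5 + (-8) = -3 — exactly as logged.
Step 6: x = -10 + (-4) = -14, y = -3 + (7) = 4 — in agreement.
Step 7: x = -14 + (-8) = -22, y = 4 + (9) = 13 — exactly as logged.
Step 8: x = -22 + (3) = -19, y = 13 + (3) = 16 — no discrepancy.
All steps check out; nothing to correct.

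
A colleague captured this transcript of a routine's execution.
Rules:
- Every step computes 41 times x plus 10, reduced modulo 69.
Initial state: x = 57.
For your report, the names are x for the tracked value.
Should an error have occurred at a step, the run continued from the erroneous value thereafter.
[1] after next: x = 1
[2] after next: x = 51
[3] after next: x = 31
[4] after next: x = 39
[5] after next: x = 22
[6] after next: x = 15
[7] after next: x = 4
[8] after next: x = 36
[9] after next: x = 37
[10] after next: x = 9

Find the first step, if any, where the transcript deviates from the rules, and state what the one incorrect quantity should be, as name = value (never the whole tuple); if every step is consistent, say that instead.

Recomputing the run from the initial state:
step 1: x = 1
step 2: x = 51
step 3: x = 31
step 4: x = 39
step 5: x = 22
step 6: x = 15
step 7: x = 4
step 8: x = 36
step 9: x = 37
step 10: x = 9
This matches the transcript at every step.

no error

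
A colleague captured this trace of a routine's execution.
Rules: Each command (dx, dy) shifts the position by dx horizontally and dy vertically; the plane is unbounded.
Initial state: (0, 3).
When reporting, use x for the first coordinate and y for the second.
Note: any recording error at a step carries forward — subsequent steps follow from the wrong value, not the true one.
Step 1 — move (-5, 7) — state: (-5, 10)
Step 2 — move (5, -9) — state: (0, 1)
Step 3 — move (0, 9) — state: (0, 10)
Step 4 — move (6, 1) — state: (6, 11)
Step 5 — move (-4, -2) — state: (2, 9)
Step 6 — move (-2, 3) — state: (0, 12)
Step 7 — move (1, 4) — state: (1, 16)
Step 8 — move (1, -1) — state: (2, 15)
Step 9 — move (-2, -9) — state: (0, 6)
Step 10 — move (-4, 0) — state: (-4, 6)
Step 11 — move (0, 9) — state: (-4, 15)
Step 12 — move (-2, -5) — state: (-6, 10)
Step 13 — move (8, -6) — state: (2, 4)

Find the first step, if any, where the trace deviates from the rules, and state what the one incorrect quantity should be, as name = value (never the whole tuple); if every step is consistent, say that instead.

no error

Recomputing the run from the initial state:
step 1: x = -5, y = 10
step 2: x = 0, y = 1
step 3: x = 0, y = 10
step 4: x = 6, y = 11
step 5: x = 2, y = 9
step 6: x = 0, y = 12
step 7: x = 1, y = 16
step 8: x = 2, y = 15
step 9: x = 0, y = 6
step 10: x = -4, y = 6
step 11: x = -4, y = 15
step 12: x = -6, y = 10
step 13: x = 2, y = 4
This matches the trace at every step.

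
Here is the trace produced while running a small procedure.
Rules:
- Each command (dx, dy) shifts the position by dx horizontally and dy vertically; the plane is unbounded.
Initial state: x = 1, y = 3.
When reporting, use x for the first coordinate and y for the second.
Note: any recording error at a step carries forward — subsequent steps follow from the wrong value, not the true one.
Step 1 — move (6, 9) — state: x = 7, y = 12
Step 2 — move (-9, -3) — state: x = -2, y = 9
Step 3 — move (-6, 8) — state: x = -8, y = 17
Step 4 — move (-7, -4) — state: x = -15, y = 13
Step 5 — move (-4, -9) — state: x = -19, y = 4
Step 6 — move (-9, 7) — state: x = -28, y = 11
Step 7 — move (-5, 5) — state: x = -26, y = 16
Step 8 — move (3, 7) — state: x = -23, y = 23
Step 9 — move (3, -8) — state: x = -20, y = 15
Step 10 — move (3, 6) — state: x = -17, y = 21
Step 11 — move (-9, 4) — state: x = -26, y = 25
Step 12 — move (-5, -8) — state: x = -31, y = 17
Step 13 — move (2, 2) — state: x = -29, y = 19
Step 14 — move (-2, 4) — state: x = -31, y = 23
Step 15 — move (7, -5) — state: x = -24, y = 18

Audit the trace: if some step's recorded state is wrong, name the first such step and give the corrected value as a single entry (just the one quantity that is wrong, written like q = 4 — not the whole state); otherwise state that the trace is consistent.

step 7, x = -33

Step 1: x = 1 + (6) = 7, y = 3 + (9) = 12 — exactly as logged.
Step 2: x = 7 + (-9) = -2, y = 12 + (-3) = 9 — confirmed correct.
Step 3: x = -2 + (-6) = -8, y = 9 + (8) = 17 — exactly as logged.
Step 4: x = -8 + (-7) = -15, y = 17 + (-4) = 13 — no discrepancy.
Step 5: x = -15 + (-4) = -19, y = 13 + (-9) = 4 — matches.
Step 6: x = -19 + (-9) = -28, y = 4 + (7) = 11 — same as recorded.
Step 7: x = -28 + (-5) = -33, y = 11 + (5) = 16 — this is not what the trace shows.
First deviation found at step 7; the corrected entry is x = -33.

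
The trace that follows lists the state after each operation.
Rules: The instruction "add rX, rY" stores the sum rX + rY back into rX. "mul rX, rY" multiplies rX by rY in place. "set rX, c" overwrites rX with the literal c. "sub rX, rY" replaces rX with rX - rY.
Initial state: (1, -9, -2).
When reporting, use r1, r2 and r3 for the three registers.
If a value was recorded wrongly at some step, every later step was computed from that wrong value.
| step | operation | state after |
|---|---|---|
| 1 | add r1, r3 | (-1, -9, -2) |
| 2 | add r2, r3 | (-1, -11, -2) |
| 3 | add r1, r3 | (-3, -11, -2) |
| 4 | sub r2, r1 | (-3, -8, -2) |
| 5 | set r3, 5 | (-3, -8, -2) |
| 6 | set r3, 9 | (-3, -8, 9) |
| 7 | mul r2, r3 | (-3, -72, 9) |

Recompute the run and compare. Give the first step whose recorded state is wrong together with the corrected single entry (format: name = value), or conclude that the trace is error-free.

Recomputing the run from the initial state:
step 1: r1 = -1, r2 = -9, r3 = -2
step 2: r1 = -1, r2 = -11, r3 = -2
step 3: r1 = -3, r2 = -11, r3 = -2
step 4: r1 = -3, r2 = -8, r3 = -2
step 5: r1 = -3, r2 = -8, r3 = 5
step 6: r1 = -3, r2 = -8, r3 = 9
step 7: r1 = -3, r2 = -72, r3 = 9
The first disagreement with the trace is at step 5, where the value should be r3 = 5.

step 5, r3 = 5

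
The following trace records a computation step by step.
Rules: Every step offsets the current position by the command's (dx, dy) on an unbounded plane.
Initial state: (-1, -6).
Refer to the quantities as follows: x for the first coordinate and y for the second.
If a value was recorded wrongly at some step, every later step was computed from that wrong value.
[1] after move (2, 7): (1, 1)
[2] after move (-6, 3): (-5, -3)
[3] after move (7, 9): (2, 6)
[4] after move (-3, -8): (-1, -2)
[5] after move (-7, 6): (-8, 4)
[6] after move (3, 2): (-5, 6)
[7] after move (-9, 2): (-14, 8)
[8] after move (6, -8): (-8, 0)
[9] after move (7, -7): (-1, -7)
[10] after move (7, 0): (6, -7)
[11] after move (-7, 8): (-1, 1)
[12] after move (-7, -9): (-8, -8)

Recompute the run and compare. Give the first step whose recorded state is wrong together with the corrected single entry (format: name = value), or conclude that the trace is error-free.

step 2, y = 4

step 1: x = -1 + (2) = 1, y = -6 + (7) = 1 -> consistent with the trace
step 2: x = 1 + (-6) = -5, y = 1 + (3) = 4 -> not what was recorded
Conclusion: step 2 carries the first error; the entry should be y = 4.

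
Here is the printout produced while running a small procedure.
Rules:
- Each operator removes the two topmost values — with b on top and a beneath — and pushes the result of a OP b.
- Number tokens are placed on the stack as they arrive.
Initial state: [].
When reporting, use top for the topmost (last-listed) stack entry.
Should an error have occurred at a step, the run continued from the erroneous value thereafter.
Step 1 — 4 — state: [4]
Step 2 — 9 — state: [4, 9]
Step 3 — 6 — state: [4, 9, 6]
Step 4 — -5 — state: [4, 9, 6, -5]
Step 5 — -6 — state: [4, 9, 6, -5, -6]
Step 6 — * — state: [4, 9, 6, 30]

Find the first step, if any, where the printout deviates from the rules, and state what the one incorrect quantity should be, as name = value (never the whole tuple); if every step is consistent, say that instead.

no error

step 1: push 4: top = 4 -> same as recorded
step 2: push 9: top = 9 -> in agreement
step 3: push 6: top = 6 -> checks out
step 4: push -5: top = -5 -> exactly as logged
step 5: push -6: top = -6 -> no discrepancy
step 6: -5 * -6 = 30 -> checks out
The whole run recomputes cleanly — no discrepancies.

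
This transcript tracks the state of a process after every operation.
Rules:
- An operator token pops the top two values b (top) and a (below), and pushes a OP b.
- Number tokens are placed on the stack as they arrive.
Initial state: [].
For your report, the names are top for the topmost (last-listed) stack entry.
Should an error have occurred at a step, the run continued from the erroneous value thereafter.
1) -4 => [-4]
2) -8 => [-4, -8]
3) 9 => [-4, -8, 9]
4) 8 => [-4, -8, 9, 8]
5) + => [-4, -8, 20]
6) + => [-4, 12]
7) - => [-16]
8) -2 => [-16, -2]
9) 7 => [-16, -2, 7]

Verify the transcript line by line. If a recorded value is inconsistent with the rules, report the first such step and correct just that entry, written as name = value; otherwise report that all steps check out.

step 5, top = 17

Step 1: push -4: top = -4 — no discrepancy.
Step 2: push -8: top = -8 — matches.
Step 3: push 9: top = 9 — confirmed correct.
Step 4: push 8: top = 8 — matches.
Step 5: 9 + 8 = 17 — this is not what the transcript shows.
So the first discrepancy is step 5, where the right value is top = 17.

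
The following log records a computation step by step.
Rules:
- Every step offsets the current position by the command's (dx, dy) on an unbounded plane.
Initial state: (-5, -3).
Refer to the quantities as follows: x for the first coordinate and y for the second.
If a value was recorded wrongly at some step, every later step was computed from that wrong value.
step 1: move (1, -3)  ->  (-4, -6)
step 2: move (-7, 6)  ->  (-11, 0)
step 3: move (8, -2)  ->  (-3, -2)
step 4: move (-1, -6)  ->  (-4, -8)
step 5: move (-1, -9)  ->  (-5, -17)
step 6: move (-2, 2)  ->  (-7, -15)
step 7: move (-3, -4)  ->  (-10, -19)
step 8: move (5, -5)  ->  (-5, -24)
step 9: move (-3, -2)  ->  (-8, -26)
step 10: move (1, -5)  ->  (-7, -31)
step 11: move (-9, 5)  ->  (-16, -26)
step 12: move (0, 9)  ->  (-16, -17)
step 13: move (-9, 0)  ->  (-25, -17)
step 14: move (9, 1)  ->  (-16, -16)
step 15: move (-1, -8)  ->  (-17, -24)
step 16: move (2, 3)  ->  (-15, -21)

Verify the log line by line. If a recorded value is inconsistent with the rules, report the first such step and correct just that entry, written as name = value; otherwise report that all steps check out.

no error

Recomputing the run from the initial state:
step 1: x = -4, y = -6
step 2: x = -11, y = 0
step 3: x = -3, y = -2
step 4: x = -4, y = -8
step 5: x = -5, y = -17
step 6: x = -7, y = -15
step 7: x = -10, y = -19
step 8: x = -5, y = -24
step 9: x = -8, y = -26
step 10: x = -7, y = -31
step 11: x = -16, y = -26
step 12: x = -16, y = -17
step 13: x = -25, y = -17
step 14: x = -16, y = -16
step 15: x = -17, y = -24
step 16: x = -15, y = -21
This matches the log at every step.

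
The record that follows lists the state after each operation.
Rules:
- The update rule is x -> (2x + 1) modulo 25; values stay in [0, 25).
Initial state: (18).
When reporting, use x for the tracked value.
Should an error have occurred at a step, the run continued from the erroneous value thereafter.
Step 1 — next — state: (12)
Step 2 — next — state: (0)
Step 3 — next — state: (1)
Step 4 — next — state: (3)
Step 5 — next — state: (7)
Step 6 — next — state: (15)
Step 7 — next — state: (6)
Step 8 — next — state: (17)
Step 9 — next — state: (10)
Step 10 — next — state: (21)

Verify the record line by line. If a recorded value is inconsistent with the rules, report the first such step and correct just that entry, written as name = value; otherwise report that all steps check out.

step 8, x = 13

Step 1: x = (2*18 + 1) mod 25 = 12 — exactly as logged.
Step 2: x = (2*12 + 1) mod 25 = 0 — checks out.
Step 3: x = (2*0 + 1) mod 25 = 1 — agrees with the record.
Step 4: x = (2*1 + 1) mod 25 = 3 — no discrepancy.
Step 5: x = (2*3 + 1) mod 25 = 7 — confirmed correct.
Step 6: x = (2*7 + 1) mod 25 = 15 — consistent with the record.
Step 7: x = (2*15 + 1) mod 25 = 6 — consistent with the record.
Step 8: x = (2*6 + 1) mod 25 = 13 — this is not what the record shows.
That makes step 8 the first incorrect line — x = 13 is what it should show.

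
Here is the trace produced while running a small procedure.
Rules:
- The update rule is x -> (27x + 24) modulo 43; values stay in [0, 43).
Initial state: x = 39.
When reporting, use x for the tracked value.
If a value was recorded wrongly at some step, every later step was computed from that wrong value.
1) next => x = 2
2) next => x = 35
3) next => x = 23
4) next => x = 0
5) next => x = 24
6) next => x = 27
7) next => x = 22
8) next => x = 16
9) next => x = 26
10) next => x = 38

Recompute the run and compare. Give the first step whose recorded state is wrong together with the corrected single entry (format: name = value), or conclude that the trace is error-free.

no error

Recomputing the run from the initial state:
step 1: x = 2
step 2: x = 35
step 3: x = 23
step 4: x = 0
step 5: x = 24
step 6: x = 27
step 7: x = 22
step 8: x = 16
step 9: x = 26
step 10: x = 38
This matches the trace at every step.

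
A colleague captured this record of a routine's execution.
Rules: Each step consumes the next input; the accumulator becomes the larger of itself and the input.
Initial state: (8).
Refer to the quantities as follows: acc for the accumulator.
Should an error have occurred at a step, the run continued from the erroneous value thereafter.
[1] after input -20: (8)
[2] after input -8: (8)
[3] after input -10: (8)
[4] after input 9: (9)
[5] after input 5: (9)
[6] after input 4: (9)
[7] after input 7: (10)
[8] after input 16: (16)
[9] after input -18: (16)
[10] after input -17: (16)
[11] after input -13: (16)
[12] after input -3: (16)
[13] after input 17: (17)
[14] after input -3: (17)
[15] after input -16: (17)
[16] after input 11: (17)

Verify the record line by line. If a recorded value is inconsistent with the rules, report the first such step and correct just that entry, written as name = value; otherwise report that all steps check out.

Step 1: acc = max(8, -20) = 8 — exactly as logged.
Step 2: acc = max(8, -8) = 8 — verified.
Step 3: acc = max(8, -10) = 8 — confirmed correct.
Step 4: acc = max(8, 9) = 9 — confirmed correct.
Step 5: acc = max(9, 5) = 9 — consistent with the record.
Step 6: acc = max(9, 4) = 9 — no discrepancy.
Step 7: acc = max(9, 7) = 9 — not what was recorded.
First deviation found at step 7; the corrected entry is acc = 9.

step 7, acc = 9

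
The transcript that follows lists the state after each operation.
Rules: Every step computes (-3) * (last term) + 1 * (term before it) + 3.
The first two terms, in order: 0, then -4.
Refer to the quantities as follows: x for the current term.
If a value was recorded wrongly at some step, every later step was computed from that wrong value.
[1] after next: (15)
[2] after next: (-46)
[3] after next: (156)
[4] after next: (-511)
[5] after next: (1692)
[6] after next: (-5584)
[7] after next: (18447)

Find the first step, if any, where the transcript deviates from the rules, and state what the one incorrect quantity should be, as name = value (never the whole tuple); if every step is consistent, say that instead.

no error

step 1: x = -3*(-4) + (1)*(0) + (3) = 15 -> exactly as logged
step 2: x = -3*(15) + (1)*(-4) + (3) = -46 -> same as recorded
step 3: x = -3*(-46) + (1)*(15) + (3) = 156 -> confirmed correct
step 4: x = -3*(156) + (1)*(-46) + (3) = -511 -> verified
step 5: x = -3*(-511) + (1)*(156) + (3) = 1692 -> agrees with the transcript
step 6: x = -3*(1692) + (1)*(-511) + (3) = -5584 -> checks out
step 7: x = -3*(-5584) + (1)*(1692) + (3) = 18447 -> exactly as logged
Each recorded entry agrees with the recomputation.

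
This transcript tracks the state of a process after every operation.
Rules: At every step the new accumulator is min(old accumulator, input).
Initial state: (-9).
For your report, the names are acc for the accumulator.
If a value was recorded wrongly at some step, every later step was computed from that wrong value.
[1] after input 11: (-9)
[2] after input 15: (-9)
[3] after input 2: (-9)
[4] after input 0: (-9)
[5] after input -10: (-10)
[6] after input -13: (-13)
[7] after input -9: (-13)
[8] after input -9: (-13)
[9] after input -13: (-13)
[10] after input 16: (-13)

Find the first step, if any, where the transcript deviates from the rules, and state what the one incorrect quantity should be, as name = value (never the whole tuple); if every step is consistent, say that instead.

Recomputing the run from the initial state:
step 1: acc = -9
step 2: acc = -9
step 3: acc = -9
step 4: acc = -9
step 5: acc = -10
step 6: acc = -13
step 7: acc = -13
step 8: acc = -13
step 9: acc = -13
step 10: acc = -13
This matches the transcript at every step.

no error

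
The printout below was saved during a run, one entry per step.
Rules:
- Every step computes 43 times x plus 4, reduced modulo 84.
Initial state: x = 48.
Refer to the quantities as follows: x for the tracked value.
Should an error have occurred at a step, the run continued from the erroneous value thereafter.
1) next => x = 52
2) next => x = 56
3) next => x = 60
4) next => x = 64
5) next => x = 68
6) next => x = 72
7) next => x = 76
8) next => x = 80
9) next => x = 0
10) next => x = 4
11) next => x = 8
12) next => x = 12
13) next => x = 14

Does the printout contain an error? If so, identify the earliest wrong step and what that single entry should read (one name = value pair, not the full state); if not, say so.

Recomputing the run from the initial state:
step 1: x = 52
step 2: x = 56
step 3: x = 60
step 4: x = 64
step 5: x = 68
step 6: x = 72
step 7: x = 76
step 8: x = 80
step 9: x = 0
step 10: x = 4
step 11: x = 8
step 12: x = 12
step 13: x = 16
The first disagreement with the printout is at step 13, where the value should be x = 16.

step 13, x = 16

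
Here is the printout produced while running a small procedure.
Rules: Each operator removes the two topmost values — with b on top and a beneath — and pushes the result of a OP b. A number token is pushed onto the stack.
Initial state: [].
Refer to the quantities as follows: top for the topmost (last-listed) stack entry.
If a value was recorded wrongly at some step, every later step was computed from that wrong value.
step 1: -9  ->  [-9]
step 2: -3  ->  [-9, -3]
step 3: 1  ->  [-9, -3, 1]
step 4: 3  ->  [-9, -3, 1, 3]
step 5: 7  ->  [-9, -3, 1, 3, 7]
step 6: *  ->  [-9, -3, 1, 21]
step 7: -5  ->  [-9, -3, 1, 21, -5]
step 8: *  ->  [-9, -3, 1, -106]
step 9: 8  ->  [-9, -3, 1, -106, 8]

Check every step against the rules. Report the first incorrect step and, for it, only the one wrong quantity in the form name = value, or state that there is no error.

Recomputing the run from the initial state:
step 1: [-9]
step 2: [-9, -3]
step 3: [-9, -3, 1]
step 4: [-9, -3, 1, 3]
step 5: [-9, -3, 1, 3, 7]
step 6: [-9, -3, 1, 21]
step 7: [-9, -3, 1, 21, -5]
step 8: [-9, -3, 1, -105]
step 9: [-9, -3, 1, -105, 8]
The first disagreement with the printout is at step 8, where the value should be top = -105.

step 8, top = -105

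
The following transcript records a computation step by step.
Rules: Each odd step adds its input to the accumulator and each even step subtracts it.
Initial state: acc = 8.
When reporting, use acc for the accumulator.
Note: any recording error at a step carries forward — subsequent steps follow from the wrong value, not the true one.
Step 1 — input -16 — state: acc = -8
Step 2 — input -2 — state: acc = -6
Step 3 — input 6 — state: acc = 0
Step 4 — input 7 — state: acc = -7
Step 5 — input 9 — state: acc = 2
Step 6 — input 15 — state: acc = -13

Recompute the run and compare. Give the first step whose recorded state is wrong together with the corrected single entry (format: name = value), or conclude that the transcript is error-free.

no error

step 1: acc = 8 + -16 = -8 -> checks out
step 2: acc = -8 - -2 = -6 -> exactly as logged
step 3: acc = -6 + 6 = 0 -> in agreement
step 4: acc = 0 - 7 = -7 -> checks out
step 5: acc = -7 + 9 = 2 -> verified
step 6: acc = 2 - 15 = -13 -> no discrepancy
All entries verified; no error found.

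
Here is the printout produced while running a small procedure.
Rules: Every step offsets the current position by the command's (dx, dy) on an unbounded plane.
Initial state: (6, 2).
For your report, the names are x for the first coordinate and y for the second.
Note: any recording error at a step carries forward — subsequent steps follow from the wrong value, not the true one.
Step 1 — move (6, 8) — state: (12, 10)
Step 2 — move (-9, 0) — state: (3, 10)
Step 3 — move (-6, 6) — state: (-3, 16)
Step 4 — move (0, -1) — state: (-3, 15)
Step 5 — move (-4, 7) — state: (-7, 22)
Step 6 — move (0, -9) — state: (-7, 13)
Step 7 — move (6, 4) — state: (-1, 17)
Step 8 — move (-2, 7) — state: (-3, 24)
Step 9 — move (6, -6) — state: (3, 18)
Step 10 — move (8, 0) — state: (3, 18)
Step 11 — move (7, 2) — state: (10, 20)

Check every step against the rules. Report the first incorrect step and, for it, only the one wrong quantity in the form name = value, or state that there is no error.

step 10, x = 11

1. x = 6 + (6) = 12, y = 2 + (8) = 10 (consistent with the printout)
2. x = 12 + (-9) = 3, y = 10 + (0) = 10 (agrees with the printout)
3. x = 3 + (-6) = -3, y = 10 + (6) = 16 (verified)
4. x = -3 + (0) = -3, y = 16 + (-1) = 15 (no discrepancy)
5. x = -3 + (-4) = -7, y = 15 + (7) = 22 (agrees with the printout)
6. x = -7 + (0) = -7, y = 22 + (-9) = 13 (exactly as logged)
7. x = -7 + (6) = -1, y = 13 + (4) = 17 (matches)
8. x = -1 + (-2) = -3, y = 17 + (7) = 24 (matches)
9. x = -3 + (6) = 3, y = 24 + (-6) = 18 (in agreement)
10. x = 3 + (8) = 11, y = 18 + (0) = 18 (not what was recorded)
The audit stops at step 10: the recorded entry is wrong and should be x = 11.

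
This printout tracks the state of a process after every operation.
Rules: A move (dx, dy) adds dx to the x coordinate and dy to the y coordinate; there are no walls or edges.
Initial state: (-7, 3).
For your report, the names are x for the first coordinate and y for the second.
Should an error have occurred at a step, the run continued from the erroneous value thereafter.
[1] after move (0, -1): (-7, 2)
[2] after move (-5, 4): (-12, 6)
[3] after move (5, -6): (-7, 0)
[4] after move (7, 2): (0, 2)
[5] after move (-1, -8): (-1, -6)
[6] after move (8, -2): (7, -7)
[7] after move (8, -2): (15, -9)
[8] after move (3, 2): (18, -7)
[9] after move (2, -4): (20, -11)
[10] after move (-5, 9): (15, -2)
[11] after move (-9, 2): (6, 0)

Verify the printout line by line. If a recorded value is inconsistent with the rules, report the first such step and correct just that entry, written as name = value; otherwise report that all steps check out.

Step 1: x = -7 + (0) = -7, y = 3 + (-1) = 2 — confirmed correct.
Step 2: x = -7 + (-5) = -12, y = 2 + (4) = 6 — in agreement.
Step 3: x = -12 + (5) = -7, y = 6 + (-6) = 0 — in agreement.
Step 4: x = -7 + (7) = 0, y = 0 + (2) = 2 — verified.
Step 5: x = 0 + (-1) = -1, y = 2 + (-8) = -6 — consistent with the printout.
Step 6: x = -1 + (8) = 7, y = -6 + (-2) = -8 — the printout disagrees here.
First deviation found at step 6; the corrected entry is y = -8.

step 6, y = -8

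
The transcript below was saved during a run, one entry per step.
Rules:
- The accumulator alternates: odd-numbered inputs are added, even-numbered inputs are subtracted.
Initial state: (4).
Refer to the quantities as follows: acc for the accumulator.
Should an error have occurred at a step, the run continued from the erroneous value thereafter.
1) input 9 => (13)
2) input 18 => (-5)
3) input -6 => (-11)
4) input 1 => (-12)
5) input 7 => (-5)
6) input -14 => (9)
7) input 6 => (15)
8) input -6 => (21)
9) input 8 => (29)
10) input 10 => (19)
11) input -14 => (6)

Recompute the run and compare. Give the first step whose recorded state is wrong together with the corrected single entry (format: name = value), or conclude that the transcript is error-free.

step 11, acc = 5

Recomputing the run from the initial state:
step 1: acc = 13
step 2: acc = -5
step 3: acc = -11
step 4: acc = -12
step 5: acc = -5
step 6: acc = 9
step 7: acc = 15
step 8: acc = 21
step 9: acc = 29
step 10: acc = 19
step 11: acc = 5
The first disagreement with the transcript is at step 11, where the value should be acc = 5.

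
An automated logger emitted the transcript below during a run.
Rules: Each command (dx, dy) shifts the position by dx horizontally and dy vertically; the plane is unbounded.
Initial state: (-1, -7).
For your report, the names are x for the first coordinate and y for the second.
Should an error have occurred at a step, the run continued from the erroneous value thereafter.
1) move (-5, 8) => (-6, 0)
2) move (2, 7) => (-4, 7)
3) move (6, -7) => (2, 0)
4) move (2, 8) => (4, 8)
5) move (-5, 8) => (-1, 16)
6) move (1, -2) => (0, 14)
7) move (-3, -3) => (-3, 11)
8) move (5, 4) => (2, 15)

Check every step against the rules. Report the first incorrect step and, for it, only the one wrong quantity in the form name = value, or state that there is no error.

Recomputing the run from the initial state:
step 1: x = -6, y = 1
step 2: x = -4, y = 8
step 3: x = 2, y = 1
step 4: x = 4, y = 9
step 5: x = -1, y = 17
step 6: x = 0, y = 15
step 7: x = -3, y = 12
step 8: x = 2, y = 16
The first disagreement with the transcript is at step 1, where the value should be y = 1.

step 1, y = 1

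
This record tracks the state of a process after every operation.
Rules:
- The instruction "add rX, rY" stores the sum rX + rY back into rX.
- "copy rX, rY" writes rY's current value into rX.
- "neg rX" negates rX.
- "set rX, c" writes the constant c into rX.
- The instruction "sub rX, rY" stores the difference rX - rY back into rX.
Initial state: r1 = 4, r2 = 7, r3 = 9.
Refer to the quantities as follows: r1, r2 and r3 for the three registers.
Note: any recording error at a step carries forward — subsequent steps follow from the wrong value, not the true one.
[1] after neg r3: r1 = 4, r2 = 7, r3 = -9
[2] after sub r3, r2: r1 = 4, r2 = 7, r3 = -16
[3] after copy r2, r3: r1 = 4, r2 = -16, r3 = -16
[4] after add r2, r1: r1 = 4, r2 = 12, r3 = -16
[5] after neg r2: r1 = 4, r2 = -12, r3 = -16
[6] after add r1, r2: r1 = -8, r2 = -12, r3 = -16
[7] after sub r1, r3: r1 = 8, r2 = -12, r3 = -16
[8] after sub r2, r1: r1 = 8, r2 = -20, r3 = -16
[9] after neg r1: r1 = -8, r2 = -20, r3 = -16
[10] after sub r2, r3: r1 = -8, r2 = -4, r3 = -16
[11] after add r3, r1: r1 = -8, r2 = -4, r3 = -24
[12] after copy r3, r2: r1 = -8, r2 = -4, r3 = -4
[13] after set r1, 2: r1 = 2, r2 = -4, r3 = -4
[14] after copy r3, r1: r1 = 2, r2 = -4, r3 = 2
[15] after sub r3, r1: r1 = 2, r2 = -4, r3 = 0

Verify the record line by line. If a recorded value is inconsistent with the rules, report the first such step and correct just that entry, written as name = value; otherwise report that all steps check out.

step 4, r2 = -12

Recomputing the run from the initial state:
step 1: r1 = 4, r2 = 7, r3 = -9
step 2: r1 = 4, r2 = 7, r3 = -16
step 3: r1 = 4, r2 = -16, r3 = -16
step 4: r1 = 4, r2 = -12, r3 = -16
step 5: r1 = 4, r2 = 12, r3 = -16
step 6: r1 = 16, r2 = 12, r3 = -16
step 7: r1 = 32, r2 = 12, r3 = -16
step 8: r1 = 32, r2 = -20, r3 = -16
step 9: r1 = -32, r2 = -20, r3 = -16
step 10: r1 = -32, r2 = -4, r3 = -16
step 11: r1 = -32, r2 = -4, r3 = -48
step 12: r1 = -32, r2 = -4, r3 = -4
step 13: r1 = 2, r2 = -4, r3 = -4
step 14: r1 = 2, r2 = -4, r3 = 2
step 15: r1 = 2, r2 = -4, r3 = 0
The first disagreement with the record is at step 4, where the value should be r2 = -12.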